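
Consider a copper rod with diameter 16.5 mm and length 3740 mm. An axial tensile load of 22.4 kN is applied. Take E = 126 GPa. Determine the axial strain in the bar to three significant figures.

A = 213.8 mm².
σ = N/A = 104.8 MPa; ε = σ/E = 104.8/126000 = 8.314e-04.

8.31e-04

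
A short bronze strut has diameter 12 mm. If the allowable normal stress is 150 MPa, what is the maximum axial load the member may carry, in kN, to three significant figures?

A = 113.1 mm².
P_max = σ_allow · A = 150 · 113.1 = 16960 N = 16.96 kN.

17.0 kN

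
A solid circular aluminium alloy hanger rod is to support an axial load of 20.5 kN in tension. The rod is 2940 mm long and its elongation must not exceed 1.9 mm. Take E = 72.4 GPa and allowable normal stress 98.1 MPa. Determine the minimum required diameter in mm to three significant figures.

23.6 mm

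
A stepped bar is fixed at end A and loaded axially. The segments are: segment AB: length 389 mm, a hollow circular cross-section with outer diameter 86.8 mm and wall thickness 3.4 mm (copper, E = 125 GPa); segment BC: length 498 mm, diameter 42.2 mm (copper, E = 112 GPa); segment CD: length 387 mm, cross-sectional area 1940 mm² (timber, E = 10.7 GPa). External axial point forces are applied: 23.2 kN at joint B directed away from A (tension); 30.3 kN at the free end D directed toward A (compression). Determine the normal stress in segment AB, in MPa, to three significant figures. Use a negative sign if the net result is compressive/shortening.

Internal axial forces (sectioning from the free end, tension +): N_CD = -30.3 kN, N_BC = -30.3 kN, N_AB = -7.1 kN.
A_AB = 890.8 mm².
σ_AB = N_AB/A_AB = -7100/890.8 = -7.97 MPa.

-7.97 MPa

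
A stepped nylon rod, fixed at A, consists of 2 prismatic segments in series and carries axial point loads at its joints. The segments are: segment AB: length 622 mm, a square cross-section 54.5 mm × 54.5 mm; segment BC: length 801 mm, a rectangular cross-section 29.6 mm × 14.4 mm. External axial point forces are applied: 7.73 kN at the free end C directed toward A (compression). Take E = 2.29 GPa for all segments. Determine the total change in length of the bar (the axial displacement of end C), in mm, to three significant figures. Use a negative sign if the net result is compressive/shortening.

-7.05 mm

Internal axial forces (sectioning from the free end, tension +): N_BC = -7.73 kN, N_AB = -7.73 kN.
A_AB = 2970 mm².
A_BC = 426.2 mm².
δ_AB = -7730·622/(2970·2290) = -0.7069 mm
δ_BC = -7730·801/(426.2·2290) = -6.343 mm
δ = Σδ_i = -7.05 mm.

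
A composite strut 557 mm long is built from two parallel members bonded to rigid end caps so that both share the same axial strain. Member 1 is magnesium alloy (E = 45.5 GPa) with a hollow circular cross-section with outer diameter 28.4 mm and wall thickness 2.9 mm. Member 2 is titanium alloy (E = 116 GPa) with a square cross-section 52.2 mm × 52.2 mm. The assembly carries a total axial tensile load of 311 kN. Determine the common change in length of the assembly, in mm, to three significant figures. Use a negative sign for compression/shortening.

0.530 mm

A_1 = 232.3 mm².
A_2 = 2725 mm².
Equal strain + equilibrium ⇒ each member carries load in proportion to AE: A₁E₁ = 10570000 N, A₂E₂ = 316100000 N, ΣAE = 326700000 N.
δ = PL/ΣAE = 311000·557/326700000 = 0.5303 mm.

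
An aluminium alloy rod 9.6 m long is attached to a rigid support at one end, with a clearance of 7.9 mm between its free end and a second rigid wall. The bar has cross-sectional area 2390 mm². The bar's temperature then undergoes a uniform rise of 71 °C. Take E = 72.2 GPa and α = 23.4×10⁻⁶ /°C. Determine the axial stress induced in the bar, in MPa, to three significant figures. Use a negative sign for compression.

-60.5 MPa

Free thermal expansion αLΔT = 23.4e-6 · 9600 · 71 = 15.95 mm.
The walls engage after the gap closes; constrained expansion = 15.95 − 7.9 = 8.049 mm.
The walls impose strain ε = −(8.049)/9600 = -8.3848e-04; σ = Eε = 72200 · -8.3848e-04 = -60.54 MPa.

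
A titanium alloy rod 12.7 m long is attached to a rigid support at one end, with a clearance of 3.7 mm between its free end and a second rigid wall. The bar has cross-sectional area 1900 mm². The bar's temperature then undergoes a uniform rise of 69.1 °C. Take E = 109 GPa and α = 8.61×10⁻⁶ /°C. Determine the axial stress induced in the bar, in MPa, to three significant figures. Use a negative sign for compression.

Free thermal expansion αLΔT = 8.61e-6 · 12700 · 69.1 = 7.556 mm.
The walls engage after the gap closes; constrained expansion = 7.556 − 3.7 = 3.856 mm.
The walls impose strain ε = −(3.856)/12700 = -3.0361e-04; σ = Eε = 109000 · -3.0361e-04 = -33.09 MPa.

-33.1 MPa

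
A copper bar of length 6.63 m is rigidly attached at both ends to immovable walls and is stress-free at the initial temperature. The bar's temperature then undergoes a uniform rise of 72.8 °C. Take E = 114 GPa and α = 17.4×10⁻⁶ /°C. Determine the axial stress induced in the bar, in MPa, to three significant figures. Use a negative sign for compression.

-144 MPa

Free thermal expansion αLΔT = 17.4e-6 · 6630 · 72.8 = 8.398 mm.
The walls impose strain ε = −(8.398)/6630 = -1.2667e-03; σ = Eε = 114000 · -1.2667e-03 = -144.4 MPa.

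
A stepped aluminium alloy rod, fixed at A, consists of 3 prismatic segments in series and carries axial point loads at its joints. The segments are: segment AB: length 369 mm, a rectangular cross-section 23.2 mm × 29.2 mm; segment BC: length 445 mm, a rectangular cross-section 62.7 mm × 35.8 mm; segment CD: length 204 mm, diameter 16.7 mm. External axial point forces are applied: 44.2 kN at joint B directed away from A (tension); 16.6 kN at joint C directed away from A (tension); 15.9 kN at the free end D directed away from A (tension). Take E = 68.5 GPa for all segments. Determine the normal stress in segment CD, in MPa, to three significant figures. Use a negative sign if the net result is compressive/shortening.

72.6 MPa

Internal axial forces (sectioning from the free end, tension +): N_CD = 15.9 kN, N_BC = 32.5 kN, N_AB = 76.7 kN.
A_CD = 219 mm².
σ_CD = N_CD/A_CD = 15900/219 = 72.59 MPa.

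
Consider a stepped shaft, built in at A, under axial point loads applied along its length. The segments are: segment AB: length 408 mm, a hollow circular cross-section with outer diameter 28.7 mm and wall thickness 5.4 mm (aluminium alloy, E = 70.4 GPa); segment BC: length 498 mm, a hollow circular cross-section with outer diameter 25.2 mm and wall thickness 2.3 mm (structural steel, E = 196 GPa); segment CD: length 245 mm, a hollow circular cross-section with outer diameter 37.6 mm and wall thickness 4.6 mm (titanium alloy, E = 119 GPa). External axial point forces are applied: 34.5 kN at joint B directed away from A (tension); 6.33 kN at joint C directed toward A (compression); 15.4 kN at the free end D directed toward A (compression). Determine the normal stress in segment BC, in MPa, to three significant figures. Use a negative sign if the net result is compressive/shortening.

-131 MPa

Internal axial forces (sectioning from the free end, tension +): N_CD = -15.4 kN, N_BC = -21.73 kN, N_AB = 12.77 kN.
A_BC = 165.5 mm².
σ_BC = N_BC/A_BC = -21730/165.5 = -131.3 MPa.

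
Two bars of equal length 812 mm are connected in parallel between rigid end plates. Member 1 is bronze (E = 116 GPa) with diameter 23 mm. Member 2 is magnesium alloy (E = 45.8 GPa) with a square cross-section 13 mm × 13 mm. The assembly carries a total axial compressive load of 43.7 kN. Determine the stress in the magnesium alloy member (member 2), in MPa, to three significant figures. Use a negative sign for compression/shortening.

A_1 = 415.5 mm².
A_2 = 169 mm².
Equal strain + equilibrium ⇒ each member carries load in proportion to AE: A₁E₁ = 48200000 N, A₂E₂ = 7740000 N, ΣAE = 55940000 N.
σ₂ = P·E₂/ΣAE = -43700·45800/55940000 = -35.78 MPa.

-35.8 MPa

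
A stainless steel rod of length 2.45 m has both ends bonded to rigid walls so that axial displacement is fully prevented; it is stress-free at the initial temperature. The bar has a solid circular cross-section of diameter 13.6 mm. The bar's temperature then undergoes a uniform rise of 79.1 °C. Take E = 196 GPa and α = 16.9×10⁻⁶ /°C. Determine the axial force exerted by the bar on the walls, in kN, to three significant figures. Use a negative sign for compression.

Free thermal expansion αLΔT = 16.9e-6 · 2450 · 79.1 = 3.275 mm.
The walls impose strain ε = −(3.275)/2450 = -1.3368e-03; σ = Eε = 196000 · -1.3368e-03 = -262 MPa.
Wall reaction R = σ·A = -262·145.3 = -38060 N = -38.06 kN.

-38.1 kN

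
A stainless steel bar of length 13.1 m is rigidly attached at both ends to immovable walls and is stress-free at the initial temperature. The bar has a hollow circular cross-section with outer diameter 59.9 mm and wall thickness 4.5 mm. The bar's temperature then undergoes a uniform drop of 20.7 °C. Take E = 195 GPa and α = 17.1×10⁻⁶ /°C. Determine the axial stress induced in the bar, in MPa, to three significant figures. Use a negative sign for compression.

69.0 MPa

Free thermal expansion αLΔT = 17.1e-6 · 13100 · -20.7 = -4.637 mm.
The walls impose strain ε = −(-4.637)/13100 = 3.5397e-04; σ = Eε = 195000 · 3.5397e-04 = 69.02 MPa.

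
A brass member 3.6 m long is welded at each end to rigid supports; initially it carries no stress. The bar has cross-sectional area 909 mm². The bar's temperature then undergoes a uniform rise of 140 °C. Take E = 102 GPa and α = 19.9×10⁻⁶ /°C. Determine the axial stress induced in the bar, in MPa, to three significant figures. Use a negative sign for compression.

Free thermal expansion αLΔT = 19.9e-6 · 3600 · 140 = 10.03 mm.
The walls impose strain ε = −(10.03)/3600 = -2.7860e-03; σ = Eε = 102000 · -2.7860e-03 = -284.2 MPa.

-284 MPa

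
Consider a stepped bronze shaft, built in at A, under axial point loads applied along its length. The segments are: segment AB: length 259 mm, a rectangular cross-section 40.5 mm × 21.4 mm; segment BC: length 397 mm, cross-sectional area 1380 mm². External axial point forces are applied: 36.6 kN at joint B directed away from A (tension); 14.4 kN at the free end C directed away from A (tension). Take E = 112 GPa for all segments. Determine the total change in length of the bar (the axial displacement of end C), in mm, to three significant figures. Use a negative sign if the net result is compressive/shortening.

Internal axial forces (sectioning from the free end, tension +): N_BC = 14.4 kN, N_AB = 51 kN.
A_AB = 866.7 mm².
δ_AB = 51000·259/(866.7·112000) = 0.1361 mm
δ_BC = 14400·397/(1380·112000) = 0.03699 mm
δ = Σδ_i = 0.1731 mm.

0.173 mm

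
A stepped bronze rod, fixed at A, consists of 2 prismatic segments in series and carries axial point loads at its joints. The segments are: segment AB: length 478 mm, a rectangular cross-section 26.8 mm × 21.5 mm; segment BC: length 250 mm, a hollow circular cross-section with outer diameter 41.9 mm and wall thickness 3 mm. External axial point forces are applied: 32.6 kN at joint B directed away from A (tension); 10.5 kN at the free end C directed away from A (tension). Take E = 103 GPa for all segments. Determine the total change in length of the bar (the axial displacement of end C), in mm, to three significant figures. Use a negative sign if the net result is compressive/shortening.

Internal axial forces (sectioning from the free end, tension +): N_BC = 10.5 kN, N_AB = 43.1 kN.
A_AB = 576.2 mm².
A_BC = 366.6 mm².
δ_AB = 43100·478/(576.2·103000) = 0.3471 mm
δ_BC = 10500·250/(366.6·103000) = 0.06951 mm
δ = Σδ_i = 0.4166 mm.

0.417 mm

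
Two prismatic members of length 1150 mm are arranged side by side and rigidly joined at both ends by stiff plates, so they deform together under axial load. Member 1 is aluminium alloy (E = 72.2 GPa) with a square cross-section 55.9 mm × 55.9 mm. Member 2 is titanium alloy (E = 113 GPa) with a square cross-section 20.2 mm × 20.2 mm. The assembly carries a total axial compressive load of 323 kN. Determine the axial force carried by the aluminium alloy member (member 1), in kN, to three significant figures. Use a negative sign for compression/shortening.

-268 kN

A_1 = 3125 mm².
A_2 = 408 mm².
Equal strain + equilibrium ⇒ each member carries load in proportion to AE: A₁E₁ = 225600000 N, A₂E₂ = 46110000 N, ΣAE = 271700000 N.
F₁ = P·A₁E₁/ΣAE = -323000·225600000/271700000 = -268200 N.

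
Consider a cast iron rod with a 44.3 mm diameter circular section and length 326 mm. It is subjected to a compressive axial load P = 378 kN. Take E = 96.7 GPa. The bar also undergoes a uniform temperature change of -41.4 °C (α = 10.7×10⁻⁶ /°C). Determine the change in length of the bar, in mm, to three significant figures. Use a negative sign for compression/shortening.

A = 1541 mm².
δ_mech = NL/(AE) = -378000·326/(1541·96700) = -0.8268 mm.
δ_thermal = αLΔT = 10.7e-6·326·-41.4 = -0.1444 mm.
δ = δ_mech + δ_thermal = -0.9712 mm.

-0.971 mm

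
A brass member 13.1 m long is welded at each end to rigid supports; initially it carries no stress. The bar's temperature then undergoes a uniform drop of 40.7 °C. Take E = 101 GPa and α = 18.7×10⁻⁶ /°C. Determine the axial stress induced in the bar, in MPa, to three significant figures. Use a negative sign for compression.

76.9 MPa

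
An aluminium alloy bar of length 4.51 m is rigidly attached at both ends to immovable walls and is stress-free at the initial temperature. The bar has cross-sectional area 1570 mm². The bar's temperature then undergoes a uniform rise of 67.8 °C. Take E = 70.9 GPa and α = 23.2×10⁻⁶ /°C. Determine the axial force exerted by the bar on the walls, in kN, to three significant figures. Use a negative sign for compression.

-175 kN

Free thermal expansion αLΔT = 23.2e-6 · 4510 · 67.8 = 7.094 mm.
The walls impose strain ε = −(7.094)/4510 = -1.5730e-03; σ = Eε = 70900 · -1.5730e-03 = -111.5 MPa.
Wall reaction R = σ·A = -111.5·1570 = -175100 N = -175.1 kN.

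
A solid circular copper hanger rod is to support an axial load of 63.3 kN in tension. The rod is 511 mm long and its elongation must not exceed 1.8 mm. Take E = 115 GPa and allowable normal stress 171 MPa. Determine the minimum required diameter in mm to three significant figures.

21.7 mm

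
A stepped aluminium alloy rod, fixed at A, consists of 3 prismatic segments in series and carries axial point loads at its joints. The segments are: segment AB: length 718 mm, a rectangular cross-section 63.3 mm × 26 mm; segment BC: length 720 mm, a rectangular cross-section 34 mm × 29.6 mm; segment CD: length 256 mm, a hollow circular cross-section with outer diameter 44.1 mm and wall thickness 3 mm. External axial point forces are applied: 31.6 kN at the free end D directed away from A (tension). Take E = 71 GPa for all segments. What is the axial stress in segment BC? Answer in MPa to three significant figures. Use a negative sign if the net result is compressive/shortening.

31.4 MPa

Internal axial forces (sectioning from the free end, tension +): N_CD = 31.6 kN, N_BC = 31.6 kN, N_AB = 31.6 kN.
A_BC = 1006 mm².
σ_BC = N_BC/A_BC = 31600/1006 = 31.4 MPa.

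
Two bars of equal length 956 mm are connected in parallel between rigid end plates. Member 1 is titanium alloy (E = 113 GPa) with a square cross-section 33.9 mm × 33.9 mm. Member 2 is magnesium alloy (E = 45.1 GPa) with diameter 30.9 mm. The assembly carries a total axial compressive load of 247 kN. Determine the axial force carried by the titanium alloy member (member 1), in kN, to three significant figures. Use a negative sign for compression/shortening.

-196 kN

A_1 = 1149 mm².
A_2 = 749.9 mm².
Equal strain + equilibrium ⇒ each member carries load in proportion to AE: A₁E₁ = 129900000 N, A₂E₂ = 33820000 N, ΣAE = 163700000 N.
F₁ = P·A₁E₁/ΣAE = -247000·129900000/163700000 = -196000 N.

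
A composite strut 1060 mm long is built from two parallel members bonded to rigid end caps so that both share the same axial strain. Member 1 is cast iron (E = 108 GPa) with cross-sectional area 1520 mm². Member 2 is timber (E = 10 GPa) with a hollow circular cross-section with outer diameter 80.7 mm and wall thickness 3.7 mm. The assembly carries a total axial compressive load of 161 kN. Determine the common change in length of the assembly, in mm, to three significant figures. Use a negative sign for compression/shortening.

A_2 = 895 mm².
Equal strain + equilibrium ⇒ each member carries load in proportion to AE: A₁E₁ = 164200000 N, A₂E₂ = 8950000 N, ΣAE = 173100000 N.
δ = PL/ΣAE = -161000·1060/173100000 = -0.9858 mm.

-0.986 mm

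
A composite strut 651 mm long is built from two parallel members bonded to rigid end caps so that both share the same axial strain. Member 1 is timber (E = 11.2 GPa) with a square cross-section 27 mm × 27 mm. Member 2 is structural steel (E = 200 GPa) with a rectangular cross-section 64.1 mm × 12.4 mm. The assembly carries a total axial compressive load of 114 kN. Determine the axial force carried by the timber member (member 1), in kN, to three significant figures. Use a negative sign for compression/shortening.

A_1 = 729 mm².
A_2 = 794.8 mm².
Equal strain + equilibrium ⇒ each member carries load in proportion to AE: A₁E₁ = 8165000 N, A₂E₂ = 159000000 N, ΣAE = 167100000 N.
F₁ = P·A₁E₁/ΣAE = -114000·8165000/167100000 = -5569 N.

-5.57 kN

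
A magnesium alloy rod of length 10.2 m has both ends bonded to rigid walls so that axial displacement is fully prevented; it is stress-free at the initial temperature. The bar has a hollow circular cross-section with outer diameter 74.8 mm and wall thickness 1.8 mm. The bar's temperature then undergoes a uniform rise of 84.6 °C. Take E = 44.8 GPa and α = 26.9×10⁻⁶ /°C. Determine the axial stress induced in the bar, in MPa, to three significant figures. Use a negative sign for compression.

Free thermal expansion αLΔT = 26.9e-6 · 10200 · 84.6 = 23.21 mm.
The walls impose strain ε = −(23.21)/10200 = -2.2757e-03; σ = Eε = 44800 · -2.2757e-03 = -102 MPa.

-102 MPa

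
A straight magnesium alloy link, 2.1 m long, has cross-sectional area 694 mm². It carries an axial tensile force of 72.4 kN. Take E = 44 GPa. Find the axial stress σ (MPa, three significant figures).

104 MPa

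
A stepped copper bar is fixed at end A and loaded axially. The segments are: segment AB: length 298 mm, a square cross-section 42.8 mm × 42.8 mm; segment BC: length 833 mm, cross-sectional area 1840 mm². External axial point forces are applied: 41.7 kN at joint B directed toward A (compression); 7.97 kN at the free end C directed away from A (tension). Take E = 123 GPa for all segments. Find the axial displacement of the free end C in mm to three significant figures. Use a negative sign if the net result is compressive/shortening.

-0.0153 mm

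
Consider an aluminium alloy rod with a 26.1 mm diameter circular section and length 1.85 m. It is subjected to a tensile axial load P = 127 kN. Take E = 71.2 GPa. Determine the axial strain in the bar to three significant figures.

A = 535 mm².
σ = N/A = 237.4 MPa; ε = σ/E = 237.4/71200 = 3.334e-03.

0.00333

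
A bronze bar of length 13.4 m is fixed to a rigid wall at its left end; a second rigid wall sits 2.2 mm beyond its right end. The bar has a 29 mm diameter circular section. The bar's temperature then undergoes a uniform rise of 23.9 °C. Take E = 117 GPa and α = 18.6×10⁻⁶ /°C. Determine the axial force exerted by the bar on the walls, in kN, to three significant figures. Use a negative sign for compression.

Free thermal expansion αLΔT = 18.6e-6 · 13400 · 23.9 = 5.957 mm.
The walls engage after the gap closes; constrained expansion = 5.957 − 2.2 = 3.757 mm.
The walls impose strain ε = −(3.757)/13400 = -2.8036e-04; σ = Eε = 117000 · -2.8036e-04 = -32.8 MPa.
Wall reaction R = σ·A = -32.8·660.5 = -21670 N = -21.67 kN.

-21.7 kN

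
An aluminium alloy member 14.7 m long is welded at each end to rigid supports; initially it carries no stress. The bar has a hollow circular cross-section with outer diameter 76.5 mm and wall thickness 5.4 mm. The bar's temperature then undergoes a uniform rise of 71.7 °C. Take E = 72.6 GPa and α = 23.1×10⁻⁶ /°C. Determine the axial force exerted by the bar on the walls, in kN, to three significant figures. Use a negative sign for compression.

Free thermal expansion αLΔT = 23.1e-6 · 14700 · 71.7 = 24.35 mm.
The walls impose strain ε = −(24.35)/14700 = -1.6563e-03; σ = Eε = 72600 · -1.6563e-03 = -120.2 MPa.
Wall reaction R = σ·A = -120.2·1206 = -145000 N = -145 kN.

-145 kN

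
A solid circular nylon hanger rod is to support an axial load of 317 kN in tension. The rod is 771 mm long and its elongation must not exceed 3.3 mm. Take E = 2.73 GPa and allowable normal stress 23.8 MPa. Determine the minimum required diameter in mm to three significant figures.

186 mm

Required area A ≥ P/σ_allow = 317000/23.8 = 13320 mm².
For a solid circular section, d ≥ √(4A/π) = 130.2 mm.
Elongation limit: A ≥ PL/(Eδ_allow) = 317000·771/(2730·3.3) = 27130 mm² ⇒ d ≥ 185.9 mm.
The elongation limit governs.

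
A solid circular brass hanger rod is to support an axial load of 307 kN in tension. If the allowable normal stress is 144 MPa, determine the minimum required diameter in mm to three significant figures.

52.1 mm

Required area A ≥ P/σ_allow = 307000/144 = 2132 mm².
For a solid circular section, d ≥ √(4A/π) = 52.1 mm.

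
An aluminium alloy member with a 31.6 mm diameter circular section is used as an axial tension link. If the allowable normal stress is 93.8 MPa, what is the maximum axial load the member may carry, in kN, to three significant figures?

73.6 kN

A = 784.3 mm².
P_max = σ_allow · A = 93.8 · 784.3 = 73560 N = 73.56 kN.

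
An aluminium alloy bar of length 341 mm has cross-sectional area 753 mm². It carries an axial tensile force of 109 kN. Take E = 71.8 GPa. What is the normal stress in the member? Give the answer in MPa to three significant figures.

σ = N/A = 109000/753 = 144.8 MPa.

145 MPa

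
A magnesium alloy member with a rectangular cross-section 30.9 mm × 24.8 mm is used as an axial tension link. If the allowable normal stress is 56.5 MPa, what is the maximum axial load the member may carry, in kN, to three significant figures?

A = 766.3 mm².
P_max = σ_allow · A = 56.5 · 766.3 = 43300 N = 43.3 kN.

43.3 kN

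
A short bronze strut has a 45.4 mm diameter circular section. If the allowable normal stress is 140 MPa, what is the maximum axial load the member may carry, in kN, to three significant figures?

A = 1619 mm².
P_max = σ_allow · A = 140 · 1619 = 226600 N = 226.6 kN.

227 kN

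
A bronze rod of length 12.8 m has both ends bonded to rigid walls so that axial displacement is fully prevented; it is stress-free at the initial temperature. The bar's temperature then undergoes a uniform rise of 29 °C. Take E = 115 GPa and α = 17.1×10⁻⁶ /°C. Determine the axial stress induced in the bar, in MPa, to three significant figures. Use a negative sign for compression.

-57.0 MPa

Free thermal expansion αLΔT = 17.1e-6 · 12800 · 29 = 6.348 mm.
The walls impose strain ε = −(6.348)/12800 = -4.9590e-04; σ = Eε = 115000 · -4.9590e-04 = -57.03 MPa.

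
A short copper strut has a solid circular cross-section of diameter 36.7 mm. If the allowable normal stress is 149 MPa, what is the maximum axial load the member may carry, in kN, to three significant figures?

158 kN

A = 1058 mm².
P_max = σ_allow · A = 149 · 1058 = 157600 N = 157.6 kN.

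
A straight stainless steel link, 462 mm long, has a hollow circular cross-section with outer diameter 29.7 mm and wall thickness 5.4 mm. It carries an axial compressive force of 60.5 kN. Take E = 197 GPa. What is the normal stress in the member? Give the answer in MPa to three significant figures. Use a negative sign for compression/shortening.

-147 MPa

A = 412.2 mm².
σ = N/A = -60500/412.2 = -146.8 MPa.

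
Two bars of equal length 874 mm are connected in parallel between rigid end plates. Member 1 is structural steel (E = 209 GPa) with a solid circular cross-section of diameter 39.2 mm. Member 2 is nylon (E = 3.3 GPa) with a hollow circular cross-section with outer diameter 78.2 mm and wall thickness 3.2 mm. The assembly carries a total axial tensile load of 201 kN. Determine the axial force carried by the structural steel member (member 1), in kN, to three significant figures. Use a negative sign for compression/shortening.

199 kN

A_1 = 1207 mm².
A_2 = 754 mm².
Equal strain + equilibrium ⇒ each member carries load in proportion to AE: A₁E₁ = 252200000 N, A₂E₂ = 2488000 N, ΣAE = 254700000 N.
F₁ = P·A₁E₁/ΣAE = 201000·252200000/254700000 = 199000 N.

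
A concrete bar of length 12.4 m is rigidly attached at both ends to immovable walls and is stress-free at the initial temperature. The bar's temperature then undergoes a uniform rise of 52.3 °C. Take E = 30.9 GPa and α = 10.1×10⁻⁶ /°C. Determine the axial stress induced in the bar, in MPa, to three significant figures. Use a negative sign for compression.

Free thermal expansion αLΔT = 10.1e-6 · 12400 · 52.3 = 6.55 mm.
The walls impose strain ε = −(6.55)/12400 = -5.2823e-04; σ = Eε = 30900 · -5.2823e-04 = -16.32 MPa.

-16.3 MPa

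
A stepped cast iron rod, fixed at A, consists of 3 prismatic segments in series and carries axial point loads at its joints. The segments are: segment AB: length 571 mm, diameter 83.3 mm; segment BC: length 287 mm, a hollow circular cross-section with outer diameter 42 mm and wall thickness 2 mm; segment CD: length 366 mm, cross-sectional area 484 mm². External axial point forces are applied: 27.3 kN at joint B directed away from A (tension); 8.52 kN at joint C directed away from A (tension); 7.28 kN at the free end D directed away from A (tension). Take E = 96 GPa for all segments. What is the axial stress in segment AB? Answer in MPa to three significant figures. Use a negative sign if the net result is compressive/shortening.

7.91 MPa

Internal axial forces (sectioning from the free end, tension +): N_CD = 7.28 kN, N_BC = 15.8 kN, N_AB = 43.1 kN.
A_AB = 5450 mm².
σ_AB = N_AB/A_AB = 43100/5450 = 7.909 MPa.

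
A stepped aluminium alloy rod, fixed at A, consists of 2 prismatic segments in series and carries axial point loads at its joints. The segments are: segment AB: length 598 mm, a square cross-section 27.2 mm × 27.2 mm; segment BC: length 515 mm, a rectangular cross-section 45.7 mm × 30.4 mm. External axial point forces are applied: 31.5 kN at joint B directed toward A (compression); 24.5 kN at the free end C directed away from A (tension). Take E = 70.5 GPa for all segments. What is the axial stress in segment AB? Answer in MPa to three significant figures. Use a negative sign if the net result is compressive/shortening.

-9.46 MPa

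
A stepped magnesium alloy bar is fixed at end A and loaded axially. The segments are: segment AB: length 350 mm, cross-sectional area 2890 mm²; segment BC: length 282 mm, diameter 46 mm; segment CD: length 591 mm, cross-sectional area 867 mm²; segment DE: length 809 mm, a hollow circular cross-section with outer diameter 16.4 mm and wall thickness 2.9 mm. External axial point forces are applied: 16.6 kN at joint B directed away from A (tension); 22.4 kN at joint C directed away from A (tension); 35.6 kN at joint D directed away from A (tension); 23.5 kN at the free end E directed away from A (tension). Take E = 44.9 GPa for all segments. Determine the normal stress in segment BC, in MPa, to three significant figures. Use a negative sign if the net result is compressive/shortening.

Internal axial forces (sectioning from the free end, tension +): N_DE = 23.5 kN, N_CD = 59.1 kN, N_BC = 81.5 kN, N_AB = 98.1 kN.
A_BC = 1662 mm².
σ_BC = N_BC/A_BC = 81500/1662 = 49.04 MPa.

49.0 MPa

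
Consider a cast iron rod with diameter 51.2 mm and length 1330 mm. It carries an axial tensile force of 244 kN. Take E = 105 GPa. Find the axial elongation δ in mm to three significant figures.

A = 2059 mm².
δ_mech = NL/(AE) = 244000·1330/(2059·105000) = 1.501 mm.

1.50 mm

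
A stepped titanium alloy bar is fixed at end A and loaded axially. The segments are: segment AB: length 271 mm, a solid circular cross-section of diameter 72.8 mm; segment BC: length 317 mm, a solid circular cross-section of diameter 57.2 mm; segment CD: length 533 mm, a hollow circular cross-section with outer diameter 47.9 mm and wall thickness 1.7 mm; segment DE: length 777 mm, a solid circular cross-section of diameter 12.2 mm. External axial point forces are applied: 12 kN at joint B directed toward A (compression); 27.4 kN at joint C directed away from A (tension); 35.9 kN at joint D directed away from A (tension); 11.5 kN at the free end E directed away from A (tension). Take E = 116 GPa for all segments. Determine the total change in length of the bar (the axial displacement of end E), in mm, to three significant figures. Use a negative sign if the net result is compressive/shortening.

1.66 mm

Internal axial forces (sectioning from the free end, tension +): N_DE = 11.5 kN, N_CD = 47.4 kN, N_BC = 74.8 kN, N_AB = 62.8 kN.
A_AB = 4162 mm².
A_BC = 2570 mm².
A_CD = 246.7 mm².
A_DE = 116.9 mm².
δ_AB = 62800·271/(4162·116000) = 0.03525 mm
δ_BC = 74800·317/(2570·116000) = 0.07955 mm
δ_CD = 47400·533/(246.7·116000) = 0.8827 mm
δ_DE = 11500·777/(116.9·116000) = 0.6589 mm
δ = Σδ_i = 1.656 mm.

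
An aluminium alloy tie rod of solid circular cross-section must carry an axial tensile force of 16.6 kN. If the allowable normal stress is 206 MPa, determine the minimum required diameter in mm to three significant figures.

Required area A ≥ P/σ_allow = 16600/206 = 80.58 mm².
For a solid circular section, d ≥ √(4A/π) = 10.13 mm.

10.1 mm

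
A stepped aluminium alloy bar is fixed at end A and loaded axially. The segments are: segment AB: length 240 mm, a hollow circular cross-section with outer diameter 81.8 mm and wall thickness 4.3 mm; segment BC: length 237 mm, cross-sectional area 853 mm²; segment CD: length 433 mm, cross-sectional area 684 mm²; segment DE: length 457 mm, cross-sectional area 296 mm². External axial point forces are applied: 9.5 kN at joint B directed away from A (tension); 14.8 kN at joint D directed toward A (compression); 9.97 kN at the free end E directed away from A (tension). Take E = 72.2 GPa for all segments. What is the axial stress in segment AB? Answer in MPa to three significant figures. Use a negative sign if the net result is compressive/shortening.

Internal axial forces (sectioning from the free end, tension +): N_DE = 9.97 kN, N_CD = -4.83 kN, N_BC = -4.83 kN, N_AB = 4.67 kN.
A_AB = 1047 mm².
σ_AB = N_AB/A_AB = 4670/1047 = 4.461 MPa.

4.46 MPa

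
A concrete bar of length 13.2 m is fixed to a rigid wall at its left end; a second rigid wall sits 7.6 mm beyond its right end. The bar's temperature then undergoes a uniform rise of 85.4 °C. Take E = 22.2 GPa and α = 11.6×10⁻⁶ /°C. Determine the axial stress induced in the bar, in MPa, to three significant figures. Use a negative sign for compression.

-9.21 MPa

Free thermal expansion αLΔT = 11.6e-6 · 13200 · 85.4 = 13.08 mm.
The walls engage after the gap closes; constrained expansion = 13.08 − 7.6 = 5.476 mm.
The walls impose strain ε = −(5.476)/13200 = -4.1488e-04; σ = Eε = 22200 · -4.1488e-04 = -9.21 MPa.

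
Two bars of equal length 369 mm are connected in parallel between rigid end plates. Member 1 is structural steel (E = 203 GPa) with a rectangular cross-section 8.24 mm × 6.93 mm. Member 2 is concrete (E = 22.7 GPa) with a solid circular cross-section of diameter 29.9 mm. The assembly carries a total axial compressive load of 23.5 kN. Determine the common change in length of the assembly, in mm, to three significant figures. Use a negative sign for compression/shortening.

A_1 = 57.1 mm².
A_2 = 702.2 mm².
Equal strain + equilibrium ⇒ each member carries load in proportion to AE: A₁E₁ = 11590000 N, A₂E₂ = 15940000 N, ΣAE = 27530000 N.
δ = PL/ΣAE = -23500·369/27530000 = -0.315 mm.

-0.315 mm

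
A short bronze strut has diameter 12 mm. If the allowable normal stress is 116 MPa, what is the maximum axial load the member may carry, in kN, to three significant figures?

13.1 kN

A = 113.1 mm².
P_max = σ_allow · A = 116 · 113.1 = 13120 N = 13.12 kN.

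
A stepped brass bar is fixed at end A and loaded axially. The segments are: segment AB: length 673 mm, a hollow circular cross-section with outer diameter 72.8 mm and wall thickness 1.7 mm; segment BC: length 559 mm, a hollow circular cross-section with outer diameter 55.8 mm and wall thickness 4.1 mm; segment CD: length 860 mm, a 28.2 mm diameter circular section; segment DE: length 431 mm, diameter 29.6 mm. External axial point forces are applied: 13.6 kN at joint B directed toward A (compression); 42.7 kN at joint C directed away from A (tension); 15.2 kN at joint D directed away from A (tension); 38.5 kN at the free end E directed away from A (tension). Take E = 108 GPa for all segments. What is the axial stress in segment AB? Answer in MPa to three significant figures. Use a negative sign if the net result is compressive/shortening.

218 MPa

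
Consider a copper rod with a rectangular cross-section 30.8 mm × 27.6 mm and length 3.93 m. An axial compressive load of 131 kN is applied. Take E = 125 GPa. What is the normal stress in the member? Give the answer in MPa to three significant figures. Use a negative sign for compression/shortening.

-154 MPa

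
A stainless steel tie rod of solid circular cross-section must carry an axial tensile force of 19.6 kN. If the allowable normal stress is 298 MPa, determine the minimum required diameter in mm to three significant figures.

9.15 mm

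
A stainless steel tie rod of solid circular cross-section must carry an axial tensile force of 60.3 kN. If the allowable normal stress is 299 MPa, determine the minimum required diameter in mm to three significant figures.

16.0 mm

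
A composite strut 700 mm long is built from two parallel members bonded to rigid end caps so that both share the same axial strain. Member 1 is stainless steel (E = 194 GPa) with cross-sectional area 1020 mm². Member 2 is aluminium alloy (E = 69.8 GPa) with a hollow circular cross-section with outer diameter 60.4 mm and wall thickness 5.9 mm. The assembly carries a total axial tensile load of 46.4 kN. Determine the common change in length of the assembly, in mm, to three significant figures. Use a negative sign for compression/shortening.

A_2 = 1010 mm².
Equal strain + equilibrium ⇒ each member carries load in proportion to AE: A₁E₁ = 197900000 N, A₂E₂ = 70510000 N, ΣAE = 268400000 N.
δ = PL/ΣAE = 46400·700/268400000 = 0.121 mm.

0.121 mm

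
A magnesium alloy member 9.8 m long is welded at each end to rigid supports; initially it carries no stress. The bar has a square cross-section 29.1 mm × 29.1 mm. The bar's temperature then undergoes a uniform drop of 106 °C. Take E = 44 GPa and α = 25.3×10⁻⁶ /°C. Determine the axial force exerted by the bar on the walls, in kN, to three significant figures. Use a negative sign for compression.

Free thermal expansion αLΔT = 25.3e-6 · 9800 · -106 = -26.28 mm.
The walls impose strain ε = −(-26.28)/9800 = 2.6818e-03; σ = Eε = 44000 · 2.6818e-03 = 118 MPa.
Wall reaction R = σ·A = 118·846.8 = 99920 N = 99.92 kN.

99.9 kN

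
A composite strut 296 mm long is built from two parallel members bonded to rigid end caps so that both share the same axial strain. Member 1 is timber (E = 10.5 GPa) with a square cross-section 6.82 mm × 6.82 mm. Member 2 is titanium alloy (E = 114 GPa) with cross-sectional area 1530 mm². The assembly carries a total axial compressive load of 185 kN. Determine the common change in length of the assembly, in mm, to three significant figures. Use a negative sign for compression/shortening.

A_1 = 46.51 mm².
Equal strain + equilibrium ⇒ each member carries load in proportion to AE: A₁E₁ = 488400 N, A₂E₂ = 174400000 N, ΣAE = 174900000 N.
δ = PL/ΣAE = -185000·296/174900000 = -0.3131 mm.

-0.313 mm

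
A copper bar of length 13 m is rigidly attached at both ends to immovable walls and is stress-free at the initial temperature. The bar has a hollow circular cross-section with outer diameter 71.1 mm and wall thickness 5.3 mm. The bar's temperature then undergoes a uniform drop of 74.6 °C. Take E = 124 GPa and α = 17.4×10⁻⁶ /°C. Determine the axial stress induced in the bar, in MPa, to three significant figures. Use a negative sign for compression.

161 MPa

Free thermal expansion αLΔT = 17.4e-6 · 13000 · -74.6 = -16.87 mm.
The walls impose strain ε = −(-16.87)/13000 = 1.2980e-03; σ = Eε = 124000 · 1.2980e-03 = 161 MPa.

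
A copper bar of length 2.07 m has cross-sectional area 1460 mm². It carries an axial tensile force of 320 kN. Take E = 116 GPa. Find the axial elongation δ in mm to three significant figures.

δ_mech = NL/(AE) = 320000·2070/(1460·116000) = 3.911 mm.

3.91 mm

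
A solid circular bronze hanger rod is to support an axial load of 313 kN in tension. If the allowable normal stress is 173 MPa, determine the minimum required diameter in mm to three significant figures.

48.0 mm

Required area A ≥ P/σ_allow = 313000/173 = 1809 mm².
For a solid circular section, d ≥ √(4A/π) = 48 mm.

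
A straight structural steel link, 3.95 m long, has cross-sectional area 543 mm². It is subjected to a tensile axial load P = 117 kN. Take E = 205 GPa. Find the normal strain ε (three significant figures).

0.00105

σ = N/A = 215.5 MPa; ε = σ/E = 215.5/205000 = 1.051e-03.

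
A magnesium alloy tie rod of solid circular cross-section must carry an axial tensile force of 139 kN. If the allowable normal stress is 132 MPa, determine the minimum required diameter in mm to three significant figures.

36.6 mm

Required area A ≥ P/σ_allow = 139000/132 = 1053 mm².
For a solid circular section, d ≥ √(4A/π) = 36.62 mm.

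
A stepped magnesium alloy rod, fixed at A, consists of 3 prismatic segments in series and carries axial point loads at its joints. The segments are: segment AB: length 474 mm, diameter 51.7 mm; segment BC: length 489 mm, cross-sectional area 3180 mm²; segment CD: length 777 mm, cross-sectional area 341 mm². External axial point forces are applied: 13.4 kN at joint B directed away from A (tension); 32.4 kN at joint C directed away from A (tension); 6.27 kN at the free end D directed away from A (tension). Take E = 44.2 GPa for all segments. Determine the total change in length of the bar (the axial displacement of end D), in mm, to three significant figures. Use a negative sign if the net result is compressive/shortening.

Internal axial forces (sectioning from the free end, tension +): N_CD = 6.27 kN, N_BC = 38.67 kN, N_AB = 52.07 kN.
A_AB = 2099 mm².
δ_AB = 52070·474/(2099·44200) = 0.266 mm
δ_BC = 38670·489/(3180·44200) = 0.1345 mm
δ_CD = 6270·777/(341·44200) = 0.3232 mm
δ = Σδ_i = 0.7238 mm.

0.724 mm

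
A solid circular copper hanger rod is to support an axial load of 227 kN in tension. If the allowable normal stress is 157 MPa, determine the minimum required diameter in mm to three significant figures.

Required area A ≥ P/σ_allow = 227000/157 = 1446 mm².
For a solid circular section, d ≥ √(4A/π) = 42.91 mm.

42.9 mm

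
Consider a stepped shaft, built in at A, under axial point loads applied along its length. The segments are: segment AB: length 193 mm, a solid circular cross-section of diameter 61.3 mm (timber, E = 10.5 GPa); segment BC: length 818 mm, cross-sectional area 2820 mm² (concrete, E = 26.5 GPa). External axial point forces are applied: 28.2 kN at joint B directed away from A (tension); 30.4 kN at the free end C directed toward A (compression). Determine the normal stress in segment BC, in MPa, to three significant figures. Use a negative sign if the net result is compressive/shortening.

-10.8 MPa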